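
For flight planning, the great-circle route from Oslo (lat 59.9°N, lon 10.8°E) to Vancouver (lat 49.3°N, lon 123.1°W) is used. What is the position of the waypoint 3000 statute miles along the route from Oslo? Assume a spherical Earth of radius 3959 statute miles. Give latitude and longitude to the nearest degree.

≈ lat 67°N, lon 101°W

From cos δ = sin φ₁ sin φ₂ + cos φ₁ cos φ₂ cos Δλ, the central angle is δ ≈ 1.127 rad (64.6°). The total great-circle distance is δ·R ≈ 1.127 × 3959 ≈ 4463 mi, so the target fraction is f = 3000/4463 ≈ 0.672.
Interpolate at f ≈ 0.672 with slerp weights a = sin((1−f)δ)/sin δ ≈ 0.400, b = sin(fδ)/sin δ ≈ 0.761.
p = a·p₁ + b·p₂ ≈ (-0.074, -0.378, 0.923); φ = arcsin(p_z) ≈ 67.34°, λ = atan2(p_y, p_x) ≈ -101.07°.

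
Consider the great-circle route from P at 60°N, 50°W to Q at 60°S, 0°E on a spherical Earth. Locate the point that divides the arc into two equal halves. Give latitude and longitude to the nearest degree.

≈ 0°N, 25°W

The haversine formula gives a central angle δ ≈ 2.201 rad (126.1°) between the endpoints.
Interpolate at f = 1/2 with slerp weights a = sin((1−f)δ)/sin δ ≈ 1.103, b = sin(fδ)/sin δ ≈ 1.103.
p = a·p₁ + b·p₂ ≈ (0.906, -0.423, 0.000); φ = arcsin(p_z) ≈ 0.00°, λ = atan2(p_y, p_x) ≈ -25.00°.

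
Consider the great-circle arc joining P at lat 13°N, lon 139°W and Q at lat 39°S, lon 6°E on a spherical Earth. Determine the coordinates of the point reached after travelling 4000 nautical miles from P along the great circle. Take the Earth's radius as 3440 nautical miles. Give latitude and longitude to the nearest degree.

Write both endpoints as unit vectors p₁, p₂ with components (cos φ cos λ, cos φ sin λ, sin φ).
The central angle between the endpoints is δ = arccos(p₁·p₂) ≈ 2.437 rad (139.6°). The total great-circle distance is δ·R ≈ 2.437 × 3440 ≈ 8383 nmi, so the target fraction is f = 4000/8383 ≈ 0.477.
Interpolate at f ≈ 0.477 with slerp weights a = sin((1−f)δ)/sin δ ≈ 1.476, b = sin(fδ)/sin δ ≈ 1.417.
p = a·p₁ + b·p₂ ≈ (0.010, -0.829, -0.560); φ = arcsin(p_z) ≈ -34.03°, λ = atan2(p_y, p_x) ≈ -89.34°.

≈ lat 34°S, lon 89°W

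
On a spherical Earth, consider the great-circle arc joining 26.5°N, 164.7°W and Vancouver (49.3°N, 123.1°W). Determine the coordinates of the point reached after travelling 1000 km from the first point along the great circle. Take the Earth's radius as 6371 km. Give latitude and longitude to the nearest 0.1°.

≈ 32.9°N, 157.4°W

Convert each endpoint to a unit vector on the sphere (x = cos φ cos λ, y = cos φ sin λ, z = sin φ).
The central angle between the endpoints is δ = arccos(p₁·p₂) ≈ 0.685 rad (39.2°). The total great-circle distance is δ·R ≈ 0.685 × 6371 ≈ 4361 km, so the target fraction is f = 1000/4361 ≈ 0.229.
Interpolate at f ≈ 0.229 with slerp weights a = sin((1−f)δ)/sin δ ≈ 0.796, b = sin(fδ)/sin δ ≈ 0.247.
p = a·p₁ + b·p₂ ≈ (-0.775, -0.323, 0.543); φ = arcsin(p_z) ≈ 32.87°, λ = atan2(p_y, p_x) ≈ -157.38°.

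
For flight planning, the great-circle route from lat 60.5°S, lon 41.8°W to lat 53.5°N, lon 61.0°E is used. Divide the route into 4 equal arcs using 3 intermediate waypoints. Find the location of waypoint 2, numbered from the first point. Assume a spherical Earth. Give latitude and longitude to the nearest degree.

≈ lat 6°S, lon 16°E

Write both endpoints as unit vectors p₁, p₂ with components (cos φ cos λ, cos φ sin λ, sin φ).
The central angle between the endpoints is δ = arccos(p₁·p₂) ≈ 2.441 rad (139.9°).
Interpolate at f = 2/4 with slerp weights a = sin((1−f)δ)/sin δ ≈ 1.457, b = sin(fδ)/sin δ ≈ 1.457.
p = a·p₁ + b·p₂ ≈ (0.955, 0.280, -0.097); φ = arcsin(p_z) ≈ -5.56°, λ = atan2(p_y, p_x) ≈ 16.33°.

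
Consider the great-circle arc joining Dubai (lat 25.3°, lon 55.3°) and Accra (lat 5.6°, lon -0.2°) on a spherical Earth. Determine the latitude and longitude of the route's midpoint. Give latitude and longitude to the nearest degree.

Write both endpoints as unit vectors p₁, p₂ with components (cos φ cos λ, cos φ sin λ, sin φ).
The central angle between the endpoints is δ = arccos(p₁·p₂) ≈ 0.987 rad (56.5°).
Interpolate at f = 1/2 with slerp weights a = sin((1−f)δ)/sin δ ≈ 0.568, b = sin(fδ)/sin δ ≈ 0.568.
p = a·p₁ + b·p₂ ≈ (0.857, 0.420, 0.298); φ = arcsin(p_z) ≈ 17.34°, λ = atan2(p_y, p_x) ≈ 26.10°.

≈ lat 17°, lon 26°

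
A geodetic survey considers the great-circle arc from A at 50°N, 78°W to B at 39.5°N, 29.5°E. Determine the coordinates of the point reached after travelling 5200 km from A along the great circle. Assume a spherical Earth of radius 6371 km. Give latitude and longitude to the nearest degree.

The haversine formula gives a central angle δ ≈ 1.226 rad (70.2°) between the endpoints. The total great-circle distance is δ·R ≈ 1.226 × 6371 ≈ 7810 km, so the target fraction is f = 5200/7810 ≈ 0.666.
Interpolate at f ≈ 0.666 with slerp weights a = sin((1−f)δ)/sin δ ≈ 0.423, b = sin(fδ)/sin δ ≈ 0.774.
p = a·p₁ + b·p₂ ≈ (0.576, 0.028, 0.817); φ = arcsin(p_z) ≈ 54.75°, λ = atan2(p_y, p_x) ≈ 2.78°.

≈ 55°N, 3°E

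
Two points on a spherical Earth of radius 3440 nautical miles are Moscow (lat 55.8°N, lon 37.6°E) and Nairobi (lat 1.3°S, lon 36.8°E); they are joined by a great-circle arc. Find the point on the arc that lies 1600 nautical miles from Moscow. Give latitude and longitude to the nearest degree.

≈ lat 29°N, lon 37°E

Convert each endpoint to a unit vector on the sphere (x = cos φ cos λ, y = cos φ sin λ, z = sin φ).
The central angle between the endpoints is δ = arccos(p₁·p₂) ≈ 0.997 rad (57.1°). The total great-circle distance is δ·R ≈ 0.997 × 3440 ≈ 3428 nmi, so the target fraction is f = 1600/3428 ≈ 0.467.
Interpolate at f ≈ 0.467 with slerp weights a = sin((1−f)δ)/sin δ ≈ 0.604, b = sin(fδ)/sin δ ≈ 0.534.
p = a·p₁ + b·p₂ ≈ (0.696, 0.527, 0.487); φ = arcsin(p_z) ≈ 29.15°, λ = atan2(p_y, p_x) ≈ 37.11°.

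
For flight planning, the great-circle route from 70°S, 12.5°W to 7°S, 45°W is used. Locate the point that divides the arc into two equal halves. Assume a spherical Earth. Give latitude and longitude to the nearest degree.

≈ 39°S, 37°W

The haversine formula gives a central angle δ ≈ 1.158 rad (66.4°) between the endpoints.
Interpolate at f = 1/2 with slerp weights a = sin((1−f)δ)/sin δ ≈ 0.597, b = sin(fδ)/sin δ ≈ 0.597.
p = a·p₁ + b·p₂ ≈ (0.619, -0.464, -0.634); φ = arcsin(p_z) ≈ -39.36°, λ = atan2(p_y, p_x) ≈ -36.84°.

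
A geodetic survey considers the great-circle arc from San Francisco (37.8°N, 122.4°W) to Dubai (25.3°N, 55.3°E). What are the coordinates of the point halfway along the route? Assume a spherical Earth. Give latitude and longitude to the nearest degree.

Write both endpoints as unit vectors p₁, p₂ with components (cos φ cos λ, cos φ sin λ, sin φ).
The central angle between the endpoints is δ = arccos(p₁·p₂) ≈ 2.040 rad (116.9°).
Interpolate at f = 1/2 with slerp weights a = sin((1−f)δ)/sin δ ≈ 0.955, b = sin(fδ)/sin δ ≈ 0.955.
p = a·p₁ + b·p₂ ≈ (0.087, 0.073, 0.994); φ = arcsin(p_z) ≈ 83.48°, λ = atan2(p_y, p_x) ≈ 39.83°.

≈ 83°N, 40°E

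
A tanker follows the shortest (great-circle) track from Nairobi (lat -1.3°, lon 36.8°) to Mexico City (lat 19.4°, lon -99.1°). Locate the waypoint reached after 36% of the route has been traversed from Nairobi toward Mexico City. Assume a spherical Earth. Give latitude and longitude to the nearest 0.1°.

≈ lat 17.9°, lon -7.9°

Write both endpoints as unit vectors p₁, p₂ with components (cos φ cos λ, cos φ sin λ, sin φ).
The central angle between the endpoints is δ = arccos(p₁·p₂) ≈ 2.325 rad (133.2°).
Interpolate at f = 0.36 with slerp weights a = sin((1−f)δ)/sin δ ≈ 1.367, b = sin(fδ)/sin δ ≈ 1.019.
p = a·p₁ + b·p₂ ≈ (0.943, -0.130, 0.307); φ = arcsin(p_z) ≈ 17.91°, λ = atan2(p_y, p_x) ≈ -7.86°.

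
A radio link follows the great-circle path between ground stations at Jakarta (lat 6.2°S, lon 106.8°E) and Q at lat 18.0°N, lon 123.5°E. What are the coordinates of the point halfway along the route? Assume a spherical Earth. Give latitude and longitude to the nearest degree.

Convert each endpoint to a unit vector on the sphere (x = cos φ cos λ, y = cos φ sin λ, z = sin φ).
The central angle between the endpoints is δ = arccos(p₁·p₂) ≈ 0.511 rad (29.3°).
Interpolate at f = 1/2 with slerp weights a = sin((1−f)δ)/sin δ ≈ 0.517, b = sin(fδ)/sin δ ≈ 0.517.
p = a·p₁ + b·p₂ ≈ (-0.420, 0.902, 0.104); φ = arcsin(p_z) ≈ 5.96°, λ = atan2(p_y, p_x) ≈ 114.96°.

≈ lat 6°N, lon 115°E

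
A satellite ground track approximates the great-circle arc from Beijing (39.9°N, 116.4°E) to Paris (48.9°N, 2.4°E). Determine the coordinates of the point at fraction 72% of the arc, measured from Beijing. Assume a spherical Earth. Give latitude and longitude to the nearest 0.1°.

From cos δ = sin φ₁ sin φ₂ + cos φ₁ cos φ₂ cos Δλ, the central angle is δ ≈ 1.289 rad (73.8°).
Interpolate at f = 0.72 with slerp weights a = sin((1−f)δ)/sin δ ≈ 0.368, b = sin(fδ)/sin δ ≈ 0.833.
p = a·p₁ + b·p₂ ≈ (0.422, 0.276, 0.864); φ = arcsin(p_z) ≈ 59.74°, λ = atan2(p_y, p_x) ≈ 33.15°.

≈ 59.7°N, 33.1°E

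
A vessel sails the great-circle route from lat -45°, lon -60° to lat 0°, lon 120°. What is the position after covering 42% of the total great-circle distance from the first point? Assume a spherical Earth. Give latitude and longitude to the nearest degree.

≈ lat -78°, lon 120°

Write both endpoints as unit vectors p₁, p₂ with components (cos φ cos λ, cos φ sin λ, sin φ).
The central angle between the endpoints is δ = arccos(p₁·p₂) ≈ 2.356 rad (135.0°).
Interpolate at f = 0.42 with slerp weights a = sin((1−f)δ)/sin δ ≈ 1.385, b = sin(fδ)/sin δ ≈ 1.182.
p = a·p₁ + b·p₂ ≈ (-0.101, 0.176, -0.979); φ = arcsin(p_z) ≈ -78.30°, λ = atan2(p_y, p_x) ≈ 120.00°.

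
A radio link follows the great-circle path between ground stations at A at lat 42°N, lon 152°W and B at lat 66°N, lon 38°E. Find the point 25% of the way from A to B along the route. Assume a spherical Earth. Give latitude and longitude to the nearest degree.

≈ lat 60°N, lon 155°W

Write both endpoints as unit vectors p₁, p₂ with components (cos φ cos λ, cos φ sin λ, sin φ).
The central angle between the endpoints is δ = arccos(p₁·p₂) ≈ 1.252 rad (71.7°).
Interpolate at f = 0.25 with slerp weights a = sin((1−f)δ)/sin δ ≈ 0.850, b = sin(fδ)/sin δ ≈ 0.324.
p = a·p₁ + b·p₂ ≈ (-0.454, -0.215, 0.865); φ = arcsin(p_z) ≈ 59.86°, λ = atan2(p_y, p_x) ≈ -154.61°.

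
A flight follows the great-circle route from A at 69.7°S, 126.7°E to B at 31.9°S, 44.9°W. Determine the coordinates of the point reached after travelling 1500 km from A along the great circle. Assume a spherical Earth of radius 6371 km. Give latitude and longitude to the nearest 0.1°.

Convert each endpoint to a unit vector on the sphere (x = cos φ cos λ, y = cos φ sin λ, z = sin φ).
The central angle between the endpoints is δ = arccos(p₁·p₂) ≈ 1.365 rad (78.2°). The total great-circle distance is δ·R ≈ 1.365 × 6371 ≈ 8697 km, so the target fraction is f = 1500/8697 ≈ 0.172.
Interpolate at f ≈ 0.172 with slerp weights a = sin((1−f)δ)/sin δ ≈ 0.924, b = sin(fδ)/sin δ ≈ 0.238.
p = a·p₁ + b·p₂ ≈ (-0.048, 0.114, -0.992); φ = arcsin(p_z) ≈ -82.88°, λ = atan2(p_y, p_x) ≈ 112.90°.

≈ 82.9°S, 112.9°E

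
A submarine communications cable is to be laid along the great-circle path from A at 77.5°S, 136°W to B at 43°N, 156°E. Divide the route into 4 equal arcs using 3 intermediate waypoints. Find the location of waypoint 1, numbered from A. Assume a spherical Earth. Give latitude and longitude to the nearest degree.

≈ 50°S, 179°E

From cos δ = sin φ₁ sin φ₂ + cos φ₁ cos φ₂ cos Δλ, the central angle is δ ≈ 2.222 rad (127.3°).
Interpolate at f = 1/4 with slerp weights a = sin((1−f)δ)/sin δ ≈ 1.252, b = sin(fδ)/sin δ ≈ 0.663.
p = a·p₁ + b·p₂ ≈ (-0.638, 0.009, -0.770); φ = arcsin(p_z) ≈ -50.34°, λ = atan2(p_y, p_x) ≈ 179.18°.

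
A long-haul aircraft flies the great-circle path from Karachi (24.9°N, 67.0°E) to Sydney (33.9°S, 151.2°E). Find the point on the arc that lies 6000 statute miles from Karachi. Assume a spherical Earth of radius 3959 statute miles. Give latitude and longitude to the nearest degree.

≈ 28°S, 138°E

The haversine formula gives a central angle δ ≈ 1.730 rad (99.1°) between the endpoints. The total great-circle distance is δ·R ≈ 1.730 × 3959 ≈ 6850 mi, so the target fraction is f = 6000/6850 ≈ 0.876.
Interpolate at f ≈ 0.876 with slerp weights a = sin((1−f)δ)/sin δ ≈ 0.216, b = sin(fδ)/sin δ ≈ 1.011.
p = a·p₁ + b·p₂ ≈ (-0.659, 0.585, -0.473); φ = arcsin(p_z) ≈ -28.24°, λ = atan2(p_y, p_x) ≈ 138.43°.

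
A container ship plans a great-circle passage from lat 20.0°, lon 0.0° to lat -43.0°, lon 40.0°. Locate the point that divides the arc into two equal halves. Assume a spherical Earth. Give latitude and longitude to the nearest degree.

≈ lat -12°, lon 17°

Convert each endpoint to a unit vector on the sphere (x = cos φ cos λ, y = cos φ sin λ, z = sin φ).
The central angle between the endpoints is δ = arccos(p₁·p₂) ≈ 1.273 rad (73.0°).
Interpolate at f = 1/2 with slerp weights a = sin((1−f)δ)/sin δ ≈ 0.622, b = sin(fδ)/sin δ ≈ 0.622.
p = a·p₁ + b·p₂ ≈ (0.933, 0.292, -0.211); φ = arcsin(p_z) ≈ -12.20°, λ = atan2(p_y, p_x) ≈ 17.40°.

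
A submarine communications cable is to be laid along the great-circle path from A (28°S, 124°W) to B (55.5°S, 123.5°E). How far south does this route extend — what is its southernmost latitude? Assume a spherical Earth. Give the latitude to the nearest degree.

The great circle lies in the plane with unit normal n̂ = (p₁ × p₂)/|p₁ × p₂|.
Here n̂_z ≈ -0.471; the vertex latitude is φ_max = arccos|n̂_z| ≈ 61.9°.

≈ 62°S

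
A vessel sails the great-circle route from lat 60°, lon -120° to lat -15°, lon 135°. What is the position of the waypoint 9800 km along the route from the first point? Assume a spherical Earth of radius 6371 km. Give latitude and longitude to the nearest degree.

The haversine formula gives a central angle δ ≈ 1.927 rad (110.4°) between the endpoints. The total great-circle distance is δ·R ≈ 1.927 × 6371 ≈ 12280 km, so the target fraction is f = 9800/12280 ≈ 0.798.
Interpolate at f ≈ 0.798 with slerp weights a = sin((1−f)δ)/sin δ ≈ 0.405, b = sin(fδ)/sin δ ≈ 1.067.
p = a·p₁ + b·p₂ ≈ (-0.830, 0.553, 0.075); φ = arcsin(p_z) ≈ 4.28°, λ = atan2(p_y, p_x) ≈ 146.31°.

≈ lat 4°, lon 146°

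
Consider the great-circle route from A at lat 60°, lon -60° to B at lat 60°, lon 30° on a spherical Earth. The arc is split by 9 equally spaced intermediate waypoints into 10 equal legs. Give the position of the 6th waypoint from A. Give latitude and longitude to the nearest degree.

From cos δ = sin φ₁ sin φ₂ + cos φ₁ cos φ₂ cos Δλ, the central angle is δ ≈ 0.723 rad (41.4°).
Interpolate at f = 6/10 with slerp weights a = sin((1−f)δ)/sin δ ≈ 0.431, b = sin(fδ)/sin δ ≈ 0.635.
p = a·p₁ + b·p₂ ≈ (0.383, -0.028, 0.923); φ = arcsin(p_z) ≈ 67.43°, λ = atan2(p_y, p_x) ≈ -4.16°.

≈ lat 67°, lon -4°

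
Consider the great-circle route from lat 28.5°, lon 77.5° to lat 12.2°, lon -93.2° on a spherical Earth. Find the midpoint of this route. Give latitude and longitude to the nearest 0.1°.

≈ lat 75.4°, lon -41.0°

Write both endpoints as unit vectors p₁, p₂ with components (cos φ cos λ, cos φ sin λ, sin φ).
The central angle between the endpoints is δ = arccos(p₁·p₂) ≈ 2.414 rad (138.3°).
Interpolate at f = 1/2 with slerp weights a = sin((1−f)δ)/sin δ ≈ 1.405, b = sin(fδ)/sin δ ≈ 1.405.
p = a·p₁ + b·p₂ ≈ (0.191, -0.166, 0.968); φ = arcsin(p_z) ≈ 75.37°, λ = atan2(p_y, p_x) ≈ -41.00°.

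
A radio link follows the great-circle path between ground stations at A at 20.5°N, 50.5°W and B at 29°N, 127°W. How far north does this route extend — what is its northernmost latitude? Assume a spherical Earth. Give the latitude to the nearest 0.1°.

≈ 31.3°N

The great circle lies in the plane with unit normal n̂ = (p₁ × p₂)/|p₁ × p₂|.
Here n̂_z ≈ -0.854; the vertex latitude is φ_max = arccos|n̂_z| ≈ 31.3°.
Check via Clairaut: cos φ_max = |cos φ₁| · sin C = cos(20.5°)·sin(65.8°) ≈ 0.854, again giving ≈ 31.3°.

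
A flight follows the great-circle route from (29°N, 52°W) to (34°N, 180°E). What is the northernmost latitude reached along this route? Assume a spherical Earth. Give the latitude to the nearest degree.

≈ 55°N

The great circle lies in the plane with unit normal n̂ = (p₁ × p₂)/|p₁ × p₂|.
Here n̂_z ≈ -0.580; the vertex latitude is φ_max = arccos|n̂_z| ≈ 54.5°.
Check via Clairaut: cos φ_max = |cos φ₁| · sin C = cos(29.0°)·sin(41.6°) ≈ 0.580, again giving ≈ 54.5°.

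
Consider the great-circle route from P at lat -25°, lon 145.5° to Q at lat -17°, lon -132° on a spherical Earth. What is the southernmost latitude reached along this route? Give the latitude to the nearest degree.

≈ -28°

The great circle lies in the plane with unit normal n̂ = (p₁ × p₂)/|p₁ × p₂|.
Here n̂_z ≈ +0.884; the vertex latitude is φ_max = arccos|n̂_z| ≈ 27.8°.
Check via Clairaut: cos φ_max = |cos φ₁| · sin C = cos(25.0°)·sin(102.6°) ≈ 0.884, again giving ≈ 27.8°.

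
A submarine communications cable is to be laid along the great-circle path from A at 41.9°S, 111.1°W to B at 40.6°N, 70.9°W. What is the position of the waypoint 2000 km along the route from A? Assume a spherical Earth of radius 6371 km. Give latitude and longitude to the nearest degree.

Convert each endpoint to a unit vector on the sphere (x = cos φ cos λ, y = cos φ sin λ, z = sin φ).
The central angle between the endpoints is δ = arccos(p₁·p₂) ≈ 1.574 rad (90.2°). The total great-circle distance is δ·R ≈ 1.574 × 6371 ≈ 10026 km, so the target fraction is f = 2000/10026 ≈ 0.199.
Interpolate at f ≈ 0.199 with slerp weights a = sin((1−f)δ)/sin δ ≈ 0.952, b = sin(fδ)/sin δ ≈ 0.309.
p = a·p₁ + b·p₂ ≈ (-0.178, -0.883, -0.435); φ = arcsin(p_z) ≈ -25.78°, λ = atan2(p_y, p_x) ≈ -101.43°.

≈ 26°S, 101°W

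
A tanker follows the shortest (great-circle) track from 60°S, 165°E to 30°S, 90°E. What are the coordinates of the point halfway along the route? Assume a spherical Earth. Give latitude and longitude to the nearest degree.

≈ 51°S, 116°E

Convert each endpoint to a unit vector on the sphere (x = cos φ cos λ, y = cos φ sin λ, z = sin φ).
The central angle between the endpoints is δ = arccos(p₁·p₂) ≈ 0.994 rad (57.0°).
Interpolate at f = 1/2 with slerp weights a = sin((1−f)δ)/sin δ ≈ 0.569, b = sin(fδ)/sin δ ≈ 0.569.
p = a·p₁ + b·p₂ ≈ (-0.275, 0.566, -0.777); φ = arcsin(p_z) ≈ -50.99°, λ = atan2(p_y, p_x) ≈ 115.88°.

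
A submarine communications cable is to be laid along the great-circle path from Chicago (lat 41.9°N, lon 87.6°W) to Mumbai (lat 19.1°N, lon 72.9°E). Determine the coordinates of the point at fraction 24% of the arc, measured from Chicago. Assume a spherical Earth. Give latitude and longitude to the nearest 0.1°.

Convert each endpoint to a unit vector on the sphere (x = cos φ cos λ, y = cos φ sin λ, z = sin φ).
The central angle between the endpoints is δ = arccos(p₁·p₂) ≈ 2.031 rad (116.4°).
Interpolate at f = 0.24 with slerp weights a = sin((1−f)δ)/sin δ ≈ 1.116, b = sin(fδ)/sin δ ≈ 0.523.
p = a·p₁ + b·p₂ ≈ (0.180, -0.358, 0.916); φ = arcsin(p_z) ≈ 66.40°, λ = atan2(p_y, p_x) ≈ -63.27°.

≈ lat 66.4°N, lon 63.3°W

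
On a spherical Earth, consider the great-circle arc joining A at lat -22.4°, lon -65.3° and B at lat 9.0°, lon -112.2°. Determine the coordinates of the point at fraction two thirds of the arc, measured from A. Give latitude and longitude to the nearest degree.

≈ lat -2°, lon -97°

Write both endpoints as unit vectors p₁, p₂ with components (cos φ cos λ, cos φ sin λ, sin φ).
The central angle between the endpoints is δ = arccos(p₁·p₂) ≈ 0.971 rad (55.6°).
Interpolate at f = 2/3 with slerp weights a = sin((1−f)δ)/sin δ ≈ 0.385, b = sin(fδ)/sin δ ≈ 0.731.
p = a·p₁ + b·p₂ ≈ (-0.124, -0.992, -0.033); φ = arcsin(p_z) ≈ -1.86°, λ = atan2(p_y, p_x) ≈ -97.11°.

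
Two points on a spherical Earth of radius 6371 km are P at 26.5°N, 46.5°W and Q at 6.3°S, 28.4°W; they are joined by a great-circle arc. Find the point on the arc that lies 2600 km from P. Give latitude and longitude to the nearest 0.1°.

Write both endpoints as unit vectors p₁, p₂ with components (cos φ cos λ, cos φ sin λ, sin φ).
The central angle between the endpoints is δ = arccos(p₁·p₂) ≈ 0.649 rad (37.2°). The total great-circle distance is δ·R ≈ 0.649 × 6371 ≈ 4136 km, so the target fraction is f = 2600/4136 ≈ 0.629.
Interpolate at f ≈ 0.629 with slerp weights a = sin((1−f)δ)/sin δ ≈ 0.395, b = sin(fδ)/sin δ ≈ 0.656.
p = a·p₁ + b·p₂ ≈ (0.817, -0.567, 0.104); φ = arcsin(p_z) ≈ 5.98°, λ = atan2(p_y, p_x) ≈ -34.74°.

≈ 6.0°N, 34.7°W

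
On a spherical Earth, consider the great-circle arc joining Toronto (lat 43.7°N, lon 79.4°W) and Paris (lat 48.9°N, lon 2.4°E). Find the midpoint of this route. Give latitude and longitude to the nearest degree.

≈ lat 54°N, lon 41°W

Convert each endpoint to a unit vector on the sphere (x = cos φ cos λ, y = cos φ sin λ, z = sin φ).
The central angle between the endpoints is δ = arccos(p₁·p₂) ≈ 0.942 rad (54.0°).
Interpolate at f = 1/2 with slerp weights a = sin((1−f)δ)/sin δ ≈ 0.561, b = sin(fδ)/sin δ ≈ 0.561.
p = a·p₁ + b·p₂ ≈ (0.443, -0.383, 0.810); φ = arcsin(p_z) ≈ 54.14°, λ = atan2(p_y, p_x) ≈ -40.86°.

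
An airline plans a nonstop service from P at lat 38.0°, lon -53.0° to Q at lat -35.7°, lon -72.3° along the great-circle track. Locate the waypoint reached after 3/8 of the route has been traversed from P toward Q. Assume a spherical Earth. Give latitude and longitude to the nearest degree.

≈ lat 10°, lon -61°

Convert each endpoint to a unit vector on the sphere (x = cos φ cos λ, y = cos φ sin λ, z = sin φ).
The central angle between the endpoints is δ = arccos(p₁·p₂) ≈ 1.324 rad (75.8°).
Interpolate at f = 3/8 with slerp weights a = sin((1−f)δ)/sin δ ≈ 0.759, b = sin(fδ)/sin δ ≈ 0.491.
p = a·p₁ + b·p₂ ≈ (0.481, -0.858, 0.181); φ = arcsin(p_z) ≈ 10.41°, λ = atan2(p_y, p_x) ≈ -60.70°.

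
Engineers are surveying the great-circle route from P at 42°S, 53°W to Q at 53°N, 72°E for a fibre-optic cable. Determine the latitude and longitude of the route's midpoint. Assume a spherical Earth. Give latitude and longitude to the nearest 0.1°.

≈ 11.6°N, 1.9°W

Convert each endpoint to a unit vector on the sphere (x = cos φ cos λ, y = cos φ sin λ, z = sin φ).
The central angle between the endpoints is δ = arccos(p₁·p₂) ≈ 2.483 rad (142.3°).
Interpolate at f = 1/2 with slerp weights a = sin((1−f)δ)/sin δ ≈ 1.546, b = sin(fδ)/sin δ ≈ 1.546.
p = a·p₁ + b·p₂ ≈ (0.979, -0.033, 0.200); φ = arcsin(p_z) ≈ 11.55°, λ = atan2(p_y, p_x) ≈ -1.91°.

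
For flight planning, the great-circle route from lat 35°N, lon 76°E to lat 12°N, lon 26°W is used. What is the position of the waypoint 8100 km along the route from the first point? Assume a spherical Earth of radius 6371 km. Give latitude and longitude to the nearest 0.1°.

≈ lat 23.2°N, lon 8.7°W

Write both endpoints as unit vectors p₁, p₂ with components (cos φ cos λ, cos φ sin λ, sin φ).
The central angle between the endpoints is δ = arccos(p₁·p₂) ≈ 1.618 rad (92.7°). The total great-circle distance is δ·R ≈ 1.618 × 6371 ≈ 10309 km, so the target fraction is f = 8100/10309 ≈ 0.786.
Interpolate at f ≈ 0.786 with slerp weights a = sin((1−f)δ)/sin δ ≈ 0.340, b = sin(fδ)/sin δ ≈ 0.957.
p = a·p₁ + b·p₂ ≈ (0.908, -0.140, 0.394); φ = arcsin(p_z) ≈ 23.21°, λ = atan2(p_y, p_x) ≈ -8.75°.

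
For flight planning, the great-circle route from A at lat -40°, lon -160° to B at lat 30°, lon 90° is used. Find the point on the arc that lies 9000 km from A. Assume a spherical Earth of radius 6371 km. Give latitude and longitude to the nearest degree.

≈ lat 4°, lon 126°

Write both endpoints as unit vectors p₁, p₂ with components (cos φ cos λ, cos φ sin λ, sin φ).
The central angle between the endpoints is δ = arccos(p₁·p₂) ≈ 2.151 rad (123.3°). The total great-circle distance is δ·R ≈ 2.151 × 6371 ≈ 13705 km, so the target fraction is f = 9000/13705 ≈ 0.657.
Interpolate at f ≈ 0.657 with slerp weights a = sin((1−f)δ)/sin δ ≈ 0.805, b = sin(fδ)/sin δ ≈ 1.181.
p = a·p₁ + b·p₂ ≈ (-0.579, 0.812, 0.073); φ = arcsin(p_z) ≈ 4.19°, λ = atan2(p_y, p_x) ≈ 125.52°.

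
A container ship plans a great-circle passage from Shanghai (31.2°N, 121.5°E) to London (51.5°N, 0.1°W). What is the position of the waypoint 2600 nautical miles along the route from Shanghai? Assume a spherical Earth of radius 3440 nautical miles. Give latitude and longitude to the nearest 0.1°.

The haversine formula gives a central angle δ ≈ 1.444 rad (82.7°) between the endpoints. The total great-circle distance is δ·R ≈ 1.444 × 3440 ≈ 4968 nmi, so the target fraction is f = 2600/4968 ≈ 0.523.
Interpolate at f ≈ 0.523 with slerp weights a = sin((1−f)δ)/sin δ ≈ 0.640, b = sin(fδ)/sin δ ≈ 0.691.
p = a·p₁ + b·p₂ ≈ (0.144, 0.466, 0.873); φ = arcsin(p_z) ≈ 60.79°, λ = atan2(p_y, p_x) ≈ 72.81°.

≈ 60.8°N, 72.8°E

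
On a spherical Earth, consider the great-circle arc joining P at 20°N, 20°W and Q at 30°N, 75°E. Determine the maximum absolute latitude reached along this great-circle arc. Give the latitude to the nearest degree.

≈ 35°N

The great circle lies in the plane with unit normal n̂ = (p₁ × p₂)/|p₁ × p₂|.
Here n̂_z ≈ +0.815; the vertex latitude is φ_max = arccos|n̂_z| ≈ 35.4°.
Check via Clairaut: cos φ_max = |cos φ₁| · sin C = cos(20.0°)·sin(60.1°) ≈ 0.815, again giving ≈ 35.4°.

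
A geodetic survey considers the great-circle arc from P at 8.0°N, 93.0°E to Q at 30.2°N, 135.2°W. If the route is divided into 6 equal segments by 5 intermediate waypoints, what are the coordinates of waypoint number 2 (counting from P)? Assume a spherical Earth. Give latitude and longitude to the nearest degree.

≈ 32°N, 127°E

Write both endpoints as unit vectors p₁, p₂ with components (cos φ cos λ, cos φ sin λ, sin φ).
The central angle between the endpoints is δ = arccos(p₁·p₂) ≈ 2.095 rad (120.0°).
Interpolate at f = 2/6 with slerp weights a = sin((1−f)δ)/sin δ ≈ 1.138, b = sin(fδ)/sin δ ≈ 0.743.
p = a·p₁ + b·p₂ ≈ (-0.514, 0.673, 0.532); φ = arcsin(p_z) ≈ 32.13°, λ = atan2(p_y, p_x) ≈ 127.40°.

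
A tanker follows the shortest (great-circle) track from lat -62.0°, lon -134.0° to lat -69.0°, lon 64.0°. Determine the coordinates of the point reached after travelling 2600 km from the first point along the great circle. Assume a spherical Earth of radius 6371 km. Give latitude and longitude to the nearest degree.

The haversine formula gives a central angle δ ≈ 0.844 rad (48.4°) between the endpoints. The total great-circle distance is δ·R ≈ 0.844 × 6371 ≈ 5379 km, so the target fraction is f = 2600/5379 ≈ 0.483.
Interpolate at f ≈ 0.483 with slerp weights a = sin((1−f)δ)/sin δ ≈ 0.565, b = sin(fδ)/sin δ ≈ 0.531.
p = a·p₁ + b·p₂ ≈ (-0.101, -0.020, -0.995); φ = arcsin(p_z) ≈ -84.10°, λ = atan2(p_y, p_x) ≈ -168.87°.

≈ lat -84°, lon -169°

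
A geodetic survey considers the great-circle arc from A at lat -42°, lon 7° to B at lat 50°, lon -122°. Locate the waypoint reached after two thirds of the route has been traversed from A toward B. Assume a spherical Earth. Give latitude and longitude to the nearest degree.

The haversine formula gives a central angle δ ≈ 2.520 rad (144.4°) between the endpoints.
Interpolate at f = 2/3 with slerp weights a = sin((1−f)δ)/sin δ ≈ 1.280, b = sin(fδ)/sin δ ≈ 1.708.
p = a·p₁ + b·p₂ ≈ (0.362, -0.815, 0.452); φ = arcsin(p_z) ≈ 26.88°, λ = atan2(p_y, p_x) ≈ -66.05°.

≈ lat 27°, lon -66°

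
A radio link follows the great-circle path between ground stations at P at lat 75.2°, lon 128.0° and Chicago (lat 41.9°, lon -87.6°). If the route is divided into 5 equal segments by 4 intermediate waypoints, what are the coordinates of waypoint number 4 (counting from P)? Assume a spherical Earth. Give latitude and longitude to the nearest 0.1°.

≈ lat 53.8°, lon -91.1°

Write both endpoints as unit vectors p₁, p₂ with components (cos φ cos λ, cos φ sin λ, sin φ).
The central angle between the endpoints is δ = arccos(p₁·p₂) ≈ 1.057 rad (60.6°).
Interpolate at f = 4/5 with slerp weights a = sin((1−f)δ)/sin δ ≈ 0.241, b = sin(fδ)/sin δ ≈ 0.859.
p = a·p₁ + b·p₂ ≈ (-0.011, -0.591, 0.807); φ = arcsin(p_z) ≈ 53.79°, λ = atan2(p_y, p_x) ≈ -91.08°.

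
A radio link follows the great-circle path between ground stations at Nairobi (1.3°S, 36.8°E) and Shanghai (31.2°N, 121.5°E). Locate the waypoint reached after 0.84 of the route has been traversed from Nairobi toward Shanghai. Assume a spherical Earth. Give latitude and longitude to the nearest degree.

≈ (29°N, 106°E)

Convert each endpoint to a unit vector on the sphere (x = cos φ cos λ, y = cos φ sin λ, z = sin φ).
The central angle between the endpoints is δ = arccos(p₁·p₂) ≈ 1.504 rad (86.1°).
Interpolate at f = 0.84 with slerp weights a = sin((1−f)δ)/sin δ ≈ 0.239, b = sin(fδ)/sin δ ≈ 0.955.
p = a·p₁ + b·p₂ ≈ (-0.236, 0.840, 0.489); φ = arcsin(p_z) ≈ 29.30°, λ = atan2(p_y, p_x) ≈ 105.68°.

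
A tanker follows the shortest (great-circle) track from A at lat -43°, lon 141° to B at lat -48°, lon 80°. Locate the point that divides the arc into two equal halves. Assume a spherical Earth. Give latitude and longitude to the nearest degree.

Convert each endpoint to a unit vector on the sphere (x = cos φ cos λ, y = cos φ sin λ, z = sin φ).
The central angle between the endpoints is δ = arccos(p₁·p₂) ≈ 0.732 rad (41.9°).
Interpolate at f = 1/2 with slerp weights a = sin((1−f)δ)/sin δ ≈ 0.535, b = sin(fδ)/sin δ ≈ 0.535.
p = a·p₁ + b·p₂ ≈ (-0.242, 0.599, -0.763); φ = arcsin(p_z) ≈ -49.74°, λ = atan2(p_y, p_x) ≈ 112.00°.

≈ lat -50°, lon 112°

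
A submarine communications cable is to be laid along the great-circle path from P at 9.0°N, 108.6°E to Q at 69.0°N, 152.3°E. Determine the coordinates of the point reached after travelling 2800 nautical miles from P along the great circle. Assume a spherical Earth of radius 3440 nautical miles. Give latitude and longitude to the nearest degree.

Convert each endpoint to a unit vector on the sphere (x = cos φ cos λ, y = cos φ sin λ, z = sin φ).
The central angle between the endpoints is δ = arccos(p₁·p₂) ≈ 1.157 rad (66.3°). The total great-circle distance is δ·R ≈ 1.157 × 3440 ≈ 3981 nmi, so the target fraction is f = 2800/3981 ≈ 0.703.
Interpolate at f ≈ 0.703 with slerp weights a = sin((1−f)δ)/sin δ ≈ 0.368, b = sin(fδ)/sin δ ≈ 0.794.
p = a·p₁ + b·p₂ ≈ (-0.368, 0.476, 0.799); φ = arcsin(p_z) ≈ 53.01°, λ = atan2(p_y, p_x) ≈ 127.67°.

≈ 53°N, 128°E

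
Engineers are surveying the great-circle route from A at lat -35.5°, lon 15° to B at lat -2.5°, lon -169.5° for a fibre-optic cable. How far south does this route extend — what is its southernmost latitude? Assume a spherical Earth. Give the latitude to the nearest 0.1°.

≈ -84.1°

The great circle lies in the plane with unit normal n̂ = (p₁ × p₂)/|p₁ × p₂|.
Here n̂_z ≈ +0.103; the vertex latitude is φ_max = arccos|n̂_z| ≈ 84.1°.
Check via Clairaut: cos φ_max = |cos φ₁| · sin C = cos(35.5°)·sin(172.7°) ≈ 0.103, again giving ≈ 84.1°.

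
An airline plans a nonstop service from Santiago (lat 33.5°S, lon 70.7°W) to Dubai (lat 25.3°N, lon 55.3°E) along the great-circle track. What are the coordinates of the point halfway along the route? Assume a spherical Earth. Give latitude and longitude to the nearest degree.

The haversine formula gives a central angle δ ≈ 2.317 rad (132.8°) between the endpoints.
Interpolate at f = 1/2 with slerp weights a = sin((1−f)δ)/sin δ ≈ 1.248, b = sin(fδ)/sin δ ≈ 1.248.
p = a·p₁ + b·p₂ ≈ (0.986, -0.055, -0.155); φ = arcsin(p_z) ≈ -8.94°, λ = atan2(p_y, p_x) ≈ -3.17°.

≈ lat 9°S, lon 3°W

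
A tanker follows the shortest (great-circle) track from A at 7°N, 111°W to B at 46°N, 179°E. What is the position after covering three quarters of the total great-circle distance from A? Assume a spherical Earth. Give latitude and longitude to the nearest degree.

≈ 40°N, 158°W

Write both endpoints as unit vectors p₁, p₂ with components (cos φ cos λ, cos φ sin λ, sin φ).
The central angle between the endpoints is δ = arccos(p₁·p₂) ≈ 1.241 rad (71.1°).
Interpolate at f = 3/4 with slerp weights a = sin((1−f)δ)/sin δ ≈ 0.323, b = sin(fδ)/sin δ ≈ 0.848.
p = a·p₁ + b·p₂ ≈ (-0.704, -0.289, 0.649); φ = arcsin(p_z) ≈ 40.48°, λ = atan2(p_y, p_x) ≈ -157.69°.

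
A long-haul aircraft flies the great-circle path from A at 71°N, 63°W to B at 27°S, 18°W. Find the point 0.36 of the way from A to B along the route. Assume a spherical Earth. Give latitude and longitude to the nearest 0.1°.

From cos δ = sin φ₁ sin φ₂ + cos φ₁ cos φ₂ cos Δλ, the central angle is δ ≈ 1.797 rad (103.0°).
Interpolate at f = 0.36 with slerp weights a = sin((1−f)δ)/sin δ ≈ 0.937, b = sin(fδ)/sin δ ≈ 0.618.
p = a·p₁ + b·p₂ ≈ (0.662, -0.442, 0.605); φ = arcsin(p_z) ≈ 37.21°, λ = atan2(p_y, p_x) ≈ -33.71°.

≈ 37.2°N, 33.7°W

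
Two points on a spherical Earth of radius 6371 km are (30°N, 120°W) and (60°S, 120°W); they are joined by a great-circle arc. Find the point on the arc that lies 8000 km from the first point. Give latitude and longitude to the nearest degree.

Write both endpoints as unit vectors p₁, p₂ with components (cos φ cos λ, cos φ sin λ, sin φ).
The central angle between the endpoints is δ = arccos(p₁·p₂) ≈ 1.571 rad (90.0°). The total great-circle distance is δ·R ≈ 1.571 × 6371 ≈ 10008 km, so the target fraction is f = 8000/10008 ≈ 0.799.
Interpolate at f ≈ 0.799 with slerp weights a = sin((1−f)δ)/sin δ ≈ 0.310, b = sin(fδ)/sin δ ≈ 0.951.
p = a·p₁ + b·p₂ ≈ (-0.372, -0.644, -0.668); φ = arcsin(p_z) ≈ -41.95°, λ = atan2(p_y, p_x) ≈ -120.00°.

≈ (42°S, 120°W)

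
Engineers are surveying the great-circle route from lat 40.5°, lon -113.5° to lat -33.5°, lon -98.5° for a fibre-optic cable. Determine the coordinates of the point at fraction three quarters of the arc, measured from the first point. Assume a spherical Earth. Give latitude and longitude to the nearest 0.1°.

≈ lat -15.0°, lon -102.4°

Convert each endpoint to a unit vector on the sphere (x = cos φ cos λ, y = cos φ sin λ, z = sin φ).
The central angle between the endpoints is δ = arccos(p₁·p₂) ≈ 1.314 rad (75.3°).
Interpolate at f = 3/4 with slerp weights a = sin((1−f)δ)/sin δ ≈ 0.334, b = sin(fδ)/sin δ ≈ 0.862.
p = a·p₁ + b·p₂ ≈ (-0.207, -0.943, -0.259); φ = arcsin(p_z) ≈ -15.01°, λ = atan2(p_y, p_x) ≈ -102.40°.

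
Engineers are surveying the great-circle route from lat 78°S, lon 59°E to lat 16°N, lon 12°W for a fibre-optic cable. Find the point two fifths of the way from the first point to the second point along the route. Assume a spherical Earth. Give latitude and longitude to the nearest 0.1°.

From cos δ = sin φ₁ sin φ₂ + cos φ₁ cos φ₂ cos Δλ, the central angle is δ ≈ 1.777 rad (101.8°).
Interpolate at f = 2/5 with slerp weights a = sin((1−f)δ)/sin δ ≈ 0.894, b = sin(fδ)/sin δ ≈ 0.666.
p = a·p₁ + b·p₂ ≈ (0.722, 0.026, -0.691); φ = arcsin(p_z) ≈ -43.71°, λ = atan2(p_y, p_x) ≈ 2.07°.

≈ lat 43.7°S, lon 2.1°E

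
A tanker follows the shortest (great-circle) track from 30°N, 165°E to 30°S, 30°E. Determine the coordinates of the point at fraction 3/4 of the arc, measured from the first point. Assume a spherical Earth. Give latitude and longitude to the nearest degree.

≈ 18°S, 66°E

Convert each endpoint to a unit vector on the sphere (x = cos φ cos λ, y = cos φ sin λ, z = sin φ).
The central angle between the endpoints is δ = arccos(p₁·p₂) ≈ 2.466 rad (141.3°).
Interpolate at f = 3/4 with slerp weights a = sin((1−f)δ)/sin δ ≈ 0.925, b = sin(fδ)/sin δ ≈ 1.537.
p = a·p₁ + b·p₂ ≈ (0.380, 0.873, -0.306); φ = arcsin(p_z) ≈ -17.84°, λ = atan2(p_y, p_x) ≈ 66.50°.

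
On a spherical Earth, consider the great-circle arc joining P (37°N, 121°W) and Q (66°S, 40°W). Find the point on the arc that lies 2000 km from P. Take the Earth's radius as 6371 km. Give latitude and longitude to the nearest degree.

≈ (21°N, 112°W)

Write both endpoints as unit vectors p₁, p₂ with components (cos φ cos λ, cos φ sin λ, sin φ).
The central angle between the endpoints is δ = arccos(p₁·p₂) ≈ 2.093 rad (119.9°). The total great-circle distance is δ·R ≈ 2.093 × 6371 ≈ 13336 km, so the target fraction is f = 2000/13336 ≈ 0.150.
Interpolate at f ≈ 0.150 with slerp weights a = sin((1−f)δ)/sin δ ≈ 1.129, b = sin(fδ)/sin δ ≈ 0.356.
p = a·p₁ + b·p₂ ≈ (-0.353, -0.866, 0.354); φ = arcsin(p_z) ≈ 20.73°, λ = atan2(p_y, p_x) ≈ -112.20°.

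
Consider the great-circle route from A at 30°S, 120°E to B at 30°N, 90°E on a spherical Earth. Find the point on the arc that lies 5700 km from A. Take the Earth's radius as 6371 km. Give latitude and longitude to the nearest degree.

Write both endpoints as unit vectors p₁, p₂ with components (cos φ cos λ, cos φ sin λ, sin φ).
The central angle between the endpoints is δ = arccos(p₁·p₂) ≈ 1.160 rad (66.5°). The total great-circle distance is δ·R ≈ 1.160 × 6371 ≈ 7389 km, so the target fraction is f = 5700/7389 ≈ 0.771.
Interpolate at f ≈ 0.771 with slerp weights a = sin((1−f)δ)/sin δ ≈ 0.286, b = sin(fδ)/sin δ ≈ 0.851.
p = a·p₁ + b·p₂ ≈ (-0.124, 0.951, 0.283); φ = arcsin(p_z) ≈ 16.41°, λ = atan2(p_y, p_x) ≈ 97.41°.

≈ 16°N, 97°E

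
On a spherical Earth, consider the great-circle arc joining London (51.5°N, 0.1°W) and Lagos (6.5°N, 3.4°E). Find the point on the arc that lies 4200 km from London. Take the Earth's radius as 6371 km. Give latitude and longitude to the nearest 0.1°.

≈ (13.8°N, 3.0°E)

Write both endpoints as unit vectors p₁, p₂ with components (cos φ cos λ, cos φ sin λ, sin φ).
The central angle between the endpoints is δ = arccos(p₁·p₂) ≈ 0.787 rad (45.1°). The total great-circle distance is δ·R ≈ 0.787 × 6371 ≈ 5014 km, so the target fraction is f = 4200/5014 ≈ 0.838.
Interpolate at f ≈ 0.838 with slerp weights a = sin((1−f)δ)/sin δ ≈ 0.180, b = sin(fδ)/sin δ ≈ 0.865.
p = a·p₁ + b·p₂ ≈ (0.970, 0.051, 0.239); φ = arcsin(p_z) ≈ 13.81°, λ = atan2(p_y, p_x) ≈ 3.00°.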